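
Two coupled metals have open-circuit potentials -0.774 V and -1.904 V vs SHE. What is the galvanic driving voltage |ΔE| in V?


Driving voltage is the absolute potential difference.
|ΔE| = |-0.774 − (-1.904)| = 1.13 V

1.13 V


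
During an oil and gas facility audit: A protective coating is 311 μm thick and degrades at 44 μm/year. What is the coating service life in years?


Service life = thickness / degradation rate
Life = 311 / 44 = 7.1 years

7.1 years


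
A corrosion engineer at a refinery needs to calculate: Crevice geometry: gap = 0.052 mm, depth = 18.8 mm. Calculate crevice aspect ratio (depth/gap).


Aspect ratio = depth / gap
Ratio = 18.8 / 0.052 = 361.5

361.5


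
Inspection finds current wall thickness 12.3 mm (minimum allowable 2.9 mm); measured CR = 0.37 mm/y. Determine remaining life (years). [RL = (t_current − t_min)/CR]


Apply the remaining-life relation: RL = (t_current − t_min) / CR
RL = (12.3 − 2.9) / 0.37 = 9.4 / 0.37 = 25.4 years

25.4 years


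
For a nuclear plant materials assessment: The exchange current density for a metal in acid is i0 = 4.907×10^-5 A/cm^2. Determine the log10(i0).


i0 = 4.907×10^-5 A/cm^2
log10(i0) = -4.309

-4.309


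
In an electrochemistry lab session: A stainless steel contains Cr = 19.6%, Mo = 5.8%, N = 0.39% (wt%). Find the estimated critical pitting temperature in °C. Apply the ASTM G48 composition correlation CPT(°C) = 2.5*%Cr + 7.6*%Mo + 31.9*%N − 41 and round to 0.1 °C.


Apply the ASTM G48 empirical CPT estimate: CPT(°C) = 2.5*%Cr + 7.6*%Mo + 31.9*%N − 41
2.5*19.6 = 49; 7.6*5.8 = 44.08; 31.9*0.39 = 12.441
CPT = 49 + 44.08 + 12.441 − 41 = 64.521 °C
Rounded to 0.1 °C: CPT ≈ 64.5 °C

64.5 °C


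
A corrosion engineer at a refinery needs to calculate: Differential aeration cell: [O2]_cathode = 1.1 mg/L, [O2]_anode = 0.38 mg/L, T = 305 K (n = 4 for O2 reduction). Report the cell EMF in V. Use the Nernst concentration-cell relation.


Apply the Nernst concentration-cell relation: E = (RT/nF)*ln(C_cathode/C_anode)
RT/nF = 8.314*305/(4*96485) = 0.00657037 V
ln(1.1/0.38) = 1.06289
E = 0.00657037 * 1.06289 = 0.00698 V

0.00698 V


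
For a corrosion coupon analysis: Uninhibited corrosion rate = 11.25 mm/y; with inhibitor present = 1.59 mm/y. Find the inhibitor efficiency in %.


Apply the inhibitor-efficiency definition: IE = (CR_blank − CR_inh)/CR_blank × 100
IE = (11.25 − 1.59) / 11.25 × 100
IE = 9.66 / 11.25 × 100 = 85.9 %

85.9 %


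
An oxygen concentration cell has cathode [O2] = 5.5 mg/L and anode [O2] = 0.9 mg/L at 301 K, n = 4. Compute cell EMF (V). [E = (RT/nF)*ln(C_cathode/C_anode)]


Apply the Nernst concentration-cell relation: E = (RT/nF)*ln(C_cathode/C_anode)
RT/nF = 8.314*301/(4*96485) = 0.0064842 V
ln(5.5/0.9) = 1.81011
E = 0.0064842 * 1.81011 = 0.01174 V

0.01174 V


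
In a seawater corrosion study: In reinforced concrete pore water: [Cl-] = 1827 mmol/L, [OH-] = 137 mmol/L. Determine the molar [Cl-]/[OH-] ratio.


Threshold parameter = [Cl-] / [OH-] (molar basis; both in mmol/L, so units cancel)
Ratio = 1827 / 137 = 13.34

13.34


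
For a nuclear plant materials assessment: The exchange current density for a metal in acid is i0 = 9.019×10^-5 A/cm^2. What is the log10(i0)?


i0 = 9.019×10^-5 A/cm^2
log10(i0) = -4.045

-4.045


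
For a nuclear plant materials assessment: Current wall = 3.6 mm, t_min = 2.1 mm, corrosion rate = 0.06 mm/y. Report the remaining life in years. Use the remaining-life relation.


Apply the remaining-life relation: RL = (t_current − t_min) / CR
RL = (3.6 − 2.1) / 0.06 = 1.5 / 0.06 = 25.0 years

25.0 years


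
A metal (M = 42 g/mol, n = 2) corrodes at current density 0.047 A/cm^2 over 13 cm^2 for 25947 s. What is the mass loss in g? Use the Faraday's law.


Apply Faraday's law: m = i*A*t*M / (n*F)
Total charge passed Q = i*A*t = 0.047*13*25947 = 15853.617 C
m = Q*M/(n*F) = 15853.617*42/(2*96485) = 3.451 g

3.451 g


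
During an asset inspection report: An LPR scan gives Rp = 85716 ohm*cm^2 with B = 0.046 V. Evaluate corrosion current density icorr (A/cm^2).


Apply the Stern-Geary relation: icorr = B / Rp
icorr = 0.046 / 85716 = 5.367×10^-7 A/cm^2

5.367×10^-7 A/cm^2


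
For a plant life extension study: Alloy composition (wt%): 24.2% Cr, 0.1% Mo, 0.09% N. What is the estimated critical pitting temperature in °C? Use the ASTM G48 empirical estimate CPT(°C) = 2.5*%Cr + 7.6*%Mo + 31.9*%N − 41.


Apply the ASTM G48 empirical CPT estimate: CPT(°C) = 2.5*%Cr + 7.6*%Mo + 31.9*%N − 41
2.5*24.2 = 60.5; 7.6*0.1 = 0.76; 31.9*0.09 = 2.871
CPT = 60.5 + 0.76 + 2.871 − 41 = 23.131 °C
Rounded to 0.1 °C: CPT ≈ 23.1 °C

23.1 °C


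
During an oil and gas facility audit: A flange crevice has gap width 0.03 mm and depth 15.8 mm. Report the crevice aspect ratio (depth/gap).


Aspect ratio = depth / gap
Ratio = 15.8 / 0.03 = 526.7

526.7


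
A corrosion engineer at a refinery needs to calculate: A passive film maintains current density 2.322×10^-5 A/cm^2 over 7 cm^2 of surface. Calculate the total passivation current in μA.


I = i_pass * A, then convert A → μA (×10^6)
I = 2.322×10^-5 * 7 * 10^6 = 162.54 μA

162.54 μA


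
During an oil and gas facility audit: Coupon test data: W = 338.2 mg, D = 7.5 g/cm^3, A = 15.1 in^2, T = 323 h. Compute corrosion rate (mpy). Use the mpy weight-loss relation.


Apply the mpy weight-loss relation: CR = 534 * W / (D * A * T)
Numerator: 534 * 338.2 = 180598.8
Denominator: 7.5 * 15.1 * 323 = 36579.75
CR = 180598.8 / 36579.75 = 4.9371 mpy

4.9371 mpy


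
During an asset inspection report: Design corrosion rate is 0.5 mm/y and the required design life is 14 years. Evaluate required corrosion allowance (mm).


Corrosion allowance = CR × design life
CA = 0.5 * 14 = 7.0 mm

7.0 mm


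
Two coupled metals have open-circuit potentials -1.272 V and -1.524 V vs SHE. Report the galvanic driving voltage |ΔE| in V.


Driving voltage is the absolute potential difference.
|ΔE| = |-1.272 − (-1.524)| = 0.252 V

0.252 V


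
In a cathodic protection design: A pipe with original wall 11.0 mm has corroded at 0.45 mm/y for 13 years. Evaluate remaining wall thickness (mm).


Remaining wall = original − CR × time
t = 11.0 − 0.45*13 = 11.0 − 5.85 = 5.15 mm

5.15 mm


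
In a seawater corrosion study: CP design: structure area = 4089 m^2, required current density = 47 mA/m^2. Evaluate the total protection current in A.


I = area * current density, then convert mA → A (÷1000)
I = 4089 * 47 / 1000 = 192.18 A

192.18 A


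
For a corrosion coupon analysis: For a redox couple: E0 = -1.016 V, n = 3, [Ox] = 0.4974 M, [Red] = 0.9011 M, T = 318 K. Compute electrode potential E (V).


Apply the Nernst equation: E = E0 + (RT/nF)*ln([Ox]/[Red])
Step 1: RT/nF = 8.314*318/(3*96485) = 0.0091339 V
Step 2: [Ox]/[Red] = 0.4974/0.9011 = 0.551992
Step 3: ln(0.551992) = -0.594222
Step 4: correction = 0.0091339 * -0.594222 = -0.0054 V
E = -1.016 + -0.0054 = -1.0214 V

-1.0214 V


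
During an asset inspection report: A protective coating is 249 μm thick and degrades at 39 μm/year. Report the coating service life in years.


Service life = thickness / degradation rate
Life = 249 / 39 = 6.4 years

6.4 years


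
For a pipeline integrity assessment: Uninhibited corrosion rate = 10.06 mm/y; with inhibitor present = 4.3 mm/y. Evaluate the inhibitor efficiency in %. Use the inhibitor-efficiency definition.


Apply the inhibitor-efficiency definition: IE = (CR_blank − CR_inh)/CR_blank × 100
IE = (10.06 − 4.3) / 10.06 × 100
IE = 5.76 / 10.06 × 100 = 57.3 %

57.3 %


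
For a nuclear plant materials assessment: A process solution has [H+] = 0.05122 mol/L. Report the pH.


pH = −log10[H+]
pH = −log10(0.05122) = 1.29

1.29


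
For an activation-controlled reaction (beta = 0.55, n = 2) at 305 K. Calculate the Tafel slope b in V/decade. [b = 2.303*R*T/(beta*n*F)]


Apply the Tafel slope relation: b = 2.303*R*T/(beta*n*F)
Numerator: 2.303 * 8.314 * 305 = 5839.88
Denominator: 0.55 * 2 * 96485 = 106133.5
b = 5839.88 / 106133.5 = 0.055 V/decade

0.055 V/decade


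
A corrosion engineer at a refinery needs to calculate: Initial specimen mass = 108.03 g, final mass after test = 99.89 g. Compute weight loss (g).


Weight loss = initial − final
WL = 108.03 − 99.89 = 8.14 g

8.14 g


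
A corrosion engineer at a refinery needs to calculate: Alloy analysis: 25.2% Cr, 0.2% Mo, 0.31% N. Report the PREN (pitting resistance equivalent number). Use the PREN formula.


Apply the PREN formula: PREN = Cr + 3.3*Mo + 16*N
PREN = 25.2 + 3.3*0.2 + 16*0.31
PREN = 25.2 + 0.66 + 4.96 = 30.82

30.82


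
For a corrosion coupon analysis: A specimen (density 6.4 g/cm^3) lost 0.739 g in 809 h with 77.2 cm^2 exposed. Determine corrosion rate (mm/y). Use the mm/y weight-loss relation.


Apply the mm/y weight-loss relation: CR = 87600 * W / (D * A * T)
Numerator: 87600 * 0.739 = 64736.4
Denominator: 6.4 * 77.2 * 809 = 399710.72
CR = 64736.4 / 399710.72 = 0.161958 mm/y

0.161958 mm/y


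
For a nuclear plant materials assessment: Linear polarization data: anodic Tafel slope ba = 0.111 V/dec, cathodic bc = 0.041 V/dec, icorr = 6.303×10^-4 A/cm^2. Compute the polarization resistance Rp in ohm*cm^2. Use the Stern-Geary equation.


Apply the Stern-Geary equation: Rp = ba*bc / (2.303*icorr*(ba+bc))
ba*bc = 0.111*0.041 = 0.004551
ba+bc = 0.152; 2.303*icorr*(ba+bc) = 2.303*6.303×10^-4*0.152 = 2.206403×10^-4
Rp = 0.004551 / 2.206403×10^-4 = 20.63 ohm*cm^2

20.63 ohm*cm^2


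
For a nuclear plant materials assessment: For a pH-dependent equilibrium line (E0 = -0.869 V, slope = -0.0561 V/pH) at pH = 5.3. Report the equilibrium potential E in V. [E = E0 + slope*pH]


Apply the Pourbaix line equation: E = E0 + slope*pH
E = -0.869 + (-0.0561)*5.3 = -0.869 + (-0.29733) = -1.16633 V
Rounded to 3 decimal places: E = -1.166 V

-1.166 V


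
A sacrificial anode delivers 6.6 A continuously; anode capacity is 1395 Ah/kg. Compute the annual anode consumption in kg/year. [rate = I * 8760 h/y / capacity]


Annual consumption = current * hours per year / capacity
Rate = 6.6 * 8760 / 1395 = 41.4 kg/year

41.4 kg/year


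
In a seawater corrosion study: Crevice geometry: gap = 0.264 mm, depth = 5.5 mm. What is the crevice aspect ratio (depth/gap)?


Aspect ratio = depth / gap
Ratio = 5.5 / 0.264 = 20.8

20.8


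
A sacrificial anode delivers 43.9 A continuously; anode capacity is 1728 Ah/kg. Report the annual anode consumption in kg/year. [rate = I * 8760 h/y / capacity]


Annual consumption = current * hours per year / capacity
Rate = 43.9 * 8760 / 1728 = 222.5 kg/year

222.5 kg/year


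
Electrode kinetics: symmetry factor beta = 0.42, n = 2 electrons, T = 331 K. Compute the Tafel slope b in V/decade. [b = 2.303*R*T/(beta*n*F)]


Apply the Tafel slope relation: b = 2.303*R*T/(beta*n*F)
Numerator: 2.303 * 8.314 * 331 = 6337.7
Denominator: 0.42 * 2 * 96485 = 81047.4
b = 6337.7 / 81047.4 = 0.0782 V/decade

0.0782 V/decade


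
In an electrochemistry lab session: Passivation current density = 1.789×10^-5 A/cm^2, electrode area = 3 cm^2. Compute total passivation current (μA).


I = i_pass * A, then convert A → μA (×10^6)
I = 1.789×10^-5 * 3 * 10^6 = 53.67 μA

53.67 μA


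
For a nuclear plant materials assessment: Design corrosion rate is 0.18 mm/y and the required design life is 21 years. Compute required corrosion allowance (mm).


Corrosion allowance = CR × design life
CA = 0.18 * 21 = 3.78 mm

3.78 mm


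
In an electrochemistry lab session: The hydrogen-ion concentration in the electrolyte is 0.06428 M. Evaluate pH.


pH = −log10[H+]
pH = −log10(0.06428) = 1.19

1.19


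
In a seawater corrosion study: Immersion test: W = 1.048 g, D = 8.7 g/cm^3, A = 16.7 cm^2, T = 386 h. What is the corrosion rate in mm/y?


Apply the mm/y weight-loss relation: CR = 87600 * W / (D * A * T)
Numerator: 87600 * 1.048 = 91804.8
Denominator: 8.7 * 16.7 * 386 = 56081.94
CR = 91804.8 / 56081.94 = 1.636976 mm/y

1.636976 mm/y


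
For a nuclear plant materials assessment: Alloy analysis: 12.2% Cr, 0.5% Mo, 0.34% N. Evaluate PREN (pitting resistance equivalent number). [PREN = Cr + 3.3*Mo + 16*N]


Apply the PREN formula: PREN = Cr + 3.3*Mo + 16*N
PREN = 12.2 + 3.3*0.5 + 16*0.34
PREN = 12.2 + 1.65 + 5.44 = 19.29

19.29


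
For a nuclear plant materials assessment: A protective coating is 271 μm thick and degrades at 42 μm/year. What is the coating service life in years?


Service life = thickness / degradation rate
Life = 271 / 42 = 6.5 years

6.5 years


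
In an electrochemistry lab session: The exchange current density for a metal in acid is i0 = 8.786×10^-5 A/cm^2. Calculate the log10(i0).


i0 = 8.786×10^-5 A/cm^2
log10(i0) = -4.056

-4.056


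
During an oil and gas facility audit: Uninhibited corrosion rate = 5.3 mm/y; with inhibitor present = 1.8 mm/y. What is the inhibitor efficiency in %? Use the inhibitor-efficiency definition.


Apply the inhibitor-efficiency definition: IE = (CR_blank − CR_inh)/CR_blank × 100
IE = (5.3 − 1.8) / 5.3 × 100
IE = 3.5 / 5.3 × 100 = 66.0 %

66.0 %


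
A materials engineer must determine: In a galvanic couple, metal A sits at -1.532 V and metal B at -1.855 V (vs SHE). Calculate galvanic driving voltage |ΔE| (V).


Driving voltage is the absolute potential difference.
|ΔE| = |-1.532 − (-1.855)| = 0.323 V

0.323 V


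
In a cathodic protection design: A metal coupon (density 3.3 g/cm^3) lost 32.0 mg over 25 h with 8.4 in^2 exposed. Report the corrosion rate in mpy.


Apply the mpy weight-loss relation: CR = 534 * W / (D * A * T)
Numerator: 534 * 32.0 = 17088.0
Denominator: 3.3 * 8.4 * 25 = 693.0
CR = 17088.0 / 693.0 = 24.658 mpy

24.658 mpy


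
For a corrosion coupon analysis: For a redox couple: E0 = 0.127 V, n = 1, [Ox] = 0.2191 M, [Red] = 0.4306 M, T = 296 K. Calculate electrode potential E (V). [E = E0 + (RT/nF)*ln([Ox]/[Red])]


Apply the Nernst equation: E = E0 + (RT/nF)*ln([Ox]/[Red])
Step 1: RT/nF = 8.314*296/(1*96485) = 0.02550598 V
Step 2: [Ox]/[Red] = 0.2191/0.4306 = 0.508825
Step 3: ln(0.508825) = -0.675651
Step 4: correction = 0.02550598 * -0.675651 = -0.017 V
E = 0.127 + -0.017 = 0.11 V

0.11 V


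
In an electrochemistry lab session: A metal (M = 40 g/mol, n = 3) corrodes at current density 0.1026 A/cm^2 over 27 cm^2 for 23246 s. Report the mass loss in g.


Apply Faraday's law: m = i*A*t*M / (n*F)
Total charge passed Q = i*A*t = 0.1026*27*23246 = 64396.0692 C
m = Q*M/(n*F) = 64396.0692*40/(3*96485) = 8.8989 g

8.8989 g


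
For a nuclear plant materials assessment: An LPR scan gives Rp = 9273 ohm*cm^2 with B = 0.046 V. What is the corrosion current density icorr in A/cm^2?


Apply the Stern-Geary relation: icorr = B / Rp
icorr = 0.046 / 9273 = 4.961×10^-6 A/cm^2

4.961×10^-6 A/cm^2


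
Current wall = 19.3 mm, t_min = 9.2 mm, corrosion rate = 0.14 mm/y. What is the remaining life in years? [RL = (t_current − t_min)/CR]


Apply the remaining-life relation: RL = (t_current − t_min) / CR
RL = (19.3 − 9.2) / 0.14 = 10.1 / 0.14 = 72.1 years

72.1 years


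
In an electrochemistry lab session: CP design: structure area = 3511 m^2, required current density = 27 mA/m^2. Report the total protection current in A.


I = area * current density, then convert mA → A (÷1000)
I = 3511 * 27 / 1000 = 94.8 A

94.8 A


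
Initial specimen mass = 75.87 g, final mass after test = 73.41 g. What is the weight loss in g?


Weight loss = initial − final
WL = 75.87 − 73.41 = 2.46 g

2.46 g


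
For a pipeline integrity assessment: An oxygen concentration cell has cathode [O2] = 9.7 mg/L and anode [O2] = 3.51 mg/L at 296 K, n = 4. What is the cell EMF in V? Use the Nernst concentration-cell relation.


Apply the Nernst concentration-cell relation: E = (RT/nF)*ln(C_cathode/C_anode)
RT/nF = 8.314*296/(4*96485) = 0.00637649 V
ln(9.7/3.51) = 1.01651
E = 0.00637649 * 1.01651 = 0.00648 V

0.00648 V


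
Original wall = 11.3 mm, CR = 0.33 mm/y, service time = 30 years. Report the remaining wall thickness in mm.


Remaining wall = original − CR × time
t = 11.3 − 0.33*30 = 11.3 − 9.9 = 1.4 mm

1.4 mm


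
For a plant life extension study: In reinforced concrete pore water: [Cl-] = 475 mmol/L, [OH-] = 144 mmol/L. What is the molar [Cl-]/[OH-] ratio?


Threshold parameter = [Cl-] / [OH-] (molar basis; both in mmol/L, so units cancel)
Ratio = 475 / 144 = 3.3

3.3


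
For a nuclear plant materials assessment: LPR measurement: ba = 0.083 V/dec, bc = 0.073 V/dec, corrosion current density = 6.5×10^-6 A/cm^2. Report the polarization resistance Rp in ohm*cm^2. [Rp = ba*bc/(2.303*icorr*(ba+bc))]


Apply the Stern-Geary equation: Rp = ba*bc / (2.303*icorr*(ba+bc))
ba*bc = 0.083*0.073 = 0.006059
ba+bc = 0.156; 2.303*icorr*(ba+bc) = 2.303*6.5×10^-6*0.156 = 2.335242×10^-6
Rp = 0.006059 / 2.335242×10^-6 = 2594.6 ohm*cm^2

2594.6 ohm*cm^2


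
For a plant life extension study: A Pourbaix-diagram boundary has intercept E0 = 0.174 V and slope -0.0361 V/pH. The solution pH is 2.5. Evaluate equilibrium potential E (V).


Apply the Pourbaix line equation: E = E0 + slope*pH
E = 0.174 + (-0.0361)*2.5 = 0.174 + (-0.09025) = 0.08375 V
Rounded to 4 decimal places: E = 0.0838 V

0.0838 V


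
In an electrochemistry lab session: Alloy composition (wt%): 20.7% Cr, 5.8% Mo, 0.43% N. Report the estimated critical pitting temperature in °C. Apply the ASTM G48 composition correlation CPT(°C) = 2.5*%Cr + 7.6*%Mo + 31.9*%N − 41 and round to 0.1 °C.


Apply the ASTM G48 empirical CPT estimate: CPT(°C) = 2.5*%Cr + 7.6*%Mo + 31.9*%N − 41
2.5*20.7 = 51.75; 7.6*5.8 = 44.08; 31.9*0.43 = 13.717
CPT = 51.75 + 44.08 + 13.717 − 41 = 68.547 °C
Rounded to 0.1 °C: CPT ≈ 68.5 °C

68.5 °C


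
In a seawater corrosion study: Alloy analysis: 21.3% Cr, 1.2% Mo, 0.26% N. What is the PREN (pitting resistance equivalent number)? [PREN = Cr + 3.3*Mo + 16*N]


Apply the PREN formula: PREN = Cr + 3.3*Mo + 16*N
PREN = 21.3 + 3.3*1.2 + 16*0.26
PREN = 21.3 + 3.96 + 4.16 = 29.42

29.42


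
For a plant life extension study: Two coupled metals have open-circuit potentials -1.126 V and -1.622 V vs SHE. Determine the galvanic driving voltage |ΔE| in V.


Driving voltage is the absolute potential difference.
|ΔE| = |-1.126 − (-1.622)| = 0.496 V

0.496 V


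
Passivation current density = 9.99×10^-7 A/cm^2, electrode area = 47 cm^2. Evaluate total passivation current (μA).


I = i_pass * A, then convert A → μA (×10^6)
I = 9.99×10^-7 * 47 * 10^6 = 46.95 μA

46.95 μA


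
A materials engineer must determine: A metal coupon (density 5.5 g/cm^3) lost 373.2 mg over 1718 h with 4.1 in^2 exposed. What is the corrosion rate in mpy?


Apply the mpy weight-loss relation: CR = 534 * W / (D * A * T)
Numerator: 534 * 373.2 = 199288.8
Denominator: 5.5 * 4.1 * 1718 = 38740.9
CR = 199288.8 / 38740.9 = 5.14414 mpy

5.14414 mpy


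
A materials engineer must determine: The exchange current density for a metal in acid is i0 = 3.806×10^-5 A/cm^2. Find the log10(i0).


i0 = 3.806×10^-5 A/cm^2
log10(i0) = -4.42

-4.42


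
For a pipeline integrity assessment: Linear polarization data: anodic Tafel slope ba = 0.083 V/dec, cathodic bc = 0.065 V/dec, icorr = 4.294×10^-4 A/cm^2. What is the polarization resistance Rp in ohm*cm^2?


Apply the Stern-Geary equation: Rp = ba*bc / (2.303*icorr*(ba+bc))
ba*bc = 0.083*0.065 = 0.005395
ba+bc = 0.148; 2.303*icorr*(ba+bc) = 2.303*4.294×10^-4*0.148 = 1.4635841×10^-4
Rp = 0.005395 / 1.4635841×10^-4 = 36.86 ohm*cm^2

36.86 ohm*cm^2


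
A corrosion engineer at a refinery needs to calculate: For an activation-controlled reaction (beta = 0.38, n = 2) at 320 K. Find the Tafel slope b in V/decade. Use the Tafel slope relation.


Apply the Tafel slope relation: b = 2.303*R*T/(beta*n*F)
Numerator: 2.303 * 8.314 * 320 = 6127.09
Denominator: 0.38 * 2 * 96485 = 73328.6
b = 6127.09 / 73328.6 = 0.084 V/decade

0.084 V/decade


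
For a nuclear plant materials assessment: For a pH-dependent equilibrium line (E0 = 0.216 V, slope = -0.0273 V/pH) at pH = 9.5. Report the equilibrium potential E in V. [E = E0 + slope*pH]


Apply the Pourbaix line equation: E = E0 + slope*pH
E = 0.216 + (-0.0273)*9.5 = 0.216 + (-0.25935) = -0.04335 V
Rounded to 3 decimal places: E = -0.043 V

-0.043 V


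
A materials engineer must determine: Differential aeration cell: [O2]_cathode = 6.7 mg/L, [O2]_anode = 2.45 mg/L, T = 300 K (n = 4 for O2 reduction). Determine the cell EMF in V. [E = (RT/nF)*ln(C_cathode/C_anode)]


Apply the Nernst concentration-cell relation: E = (RT/nF)*ln(C_cathode/C_anode)
RT/nF = 8.314*300/(4*96485) = 0.00646266 V
ln(6.7/2.45) = 1.00602
E = 0.00646266 * 1.00602 = 0.0065 V

0.0065 V


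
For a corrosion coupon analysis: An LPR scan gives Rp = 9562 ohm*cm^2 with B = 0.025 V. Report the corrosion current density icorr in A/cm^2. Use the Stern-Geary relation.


Apply the Stern-Geary relation: icorr = B / Rp
icorr = 0.025 / 9562 = 2.615×10^-6 A/cm^2

2.615×10^-6 A/cm^2


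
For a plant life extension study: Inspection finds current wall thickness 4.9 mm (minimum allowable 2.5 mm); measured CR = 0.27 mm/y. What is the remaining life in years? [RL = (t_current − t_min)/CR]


Apply the remaining-life relation: RL = (t_current − t_min) / CR
RL = (4.9 − 2.5) / 0.27 = 2.4 / 0.27 = 8.9 years

8.9 years


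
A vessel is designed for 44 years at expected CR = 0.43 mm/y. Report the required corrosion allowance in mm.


Corrosion allowance = CR × design life
CA = 0.43 * 44 = 18.92 mm

18.92 mm


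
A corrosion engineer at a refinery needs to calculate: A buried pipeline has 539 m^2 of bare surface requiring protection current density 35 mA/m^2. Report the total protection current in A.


I = area * current density, then convert mA → A (÷1000)
I = 539 * 35 / 1000 = 18.87 A

18.87 A


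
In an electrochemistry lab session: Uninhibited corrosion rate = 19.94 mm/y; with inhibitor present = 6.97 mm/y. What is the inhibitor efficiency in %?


Apply the inhibitor-efficiency definition: IE = (CR_blank − CR_inh)/CR_blank × 100
IE = (19.94 − 6.97) / 19.94 × 100
IE = 12.97 / 19.94 × 100 = 65.0 %

65.0 %


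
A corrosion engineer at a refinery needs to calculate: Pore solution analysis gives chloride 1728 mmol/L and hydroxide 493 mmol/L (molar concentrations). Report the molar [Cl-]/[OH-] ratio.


Threshold parameter = [Cl-] / [OH-] (molar basis; both in mmol/L, so units cancel)
Ratio = 1728 / 493 = 3.51

3.51


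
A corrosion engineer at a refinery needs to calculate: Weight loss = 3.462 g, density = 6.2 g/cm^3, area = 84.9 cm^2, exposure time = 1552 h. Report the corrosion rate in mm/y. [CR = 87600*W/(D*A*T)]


Apply the mm/y weight-loss relation: CR = 87600 * W / (D * A * T)
Numerator: 87600 * 3.462 = 303271.2
Denominator: 6.2 * 84.9 * 1552 = 816941.76
CR = 303271.2 / 816941.76 = 0.37123 mm/y

0.37123 mm/y


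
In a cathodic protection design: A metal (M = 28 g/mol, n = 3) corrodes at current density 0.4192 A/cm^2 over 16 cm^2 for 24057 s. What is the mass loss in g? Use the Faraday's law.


Apply Faraday's law: m = i*A*t*M / (n*F)
Total charge passed Q = i*A*t = 0.4192*16*24057 = 161355.1104 C
m = Q*M/(n*F) = 161355.1104*28/(3*96485) = 15.608 g

15.608 g


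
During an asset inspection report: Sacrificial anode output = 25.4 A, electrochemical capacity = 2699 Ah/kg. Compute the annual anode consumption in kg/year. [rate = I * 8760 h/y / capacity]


Annual consumption = current * hours per year / capacity
Rate = 25.4 * 8760 / 2699 = 82.4 kg/year

82.4 kg/year


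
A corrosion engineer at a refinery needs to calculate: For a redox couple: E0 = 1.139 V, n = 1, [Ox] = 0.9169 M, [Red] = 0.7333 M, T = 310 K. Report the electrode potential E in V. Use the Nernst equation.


Apply the Nernst equation: E = E0 + (RT/nF)*ln([Ox]/[Red])
Step 1: RT/nF = 8.314*310/(1*96485) = 0.02671234 V
Step 2: [Ox]/[Red] = 0.9169/0.7333 = 1.250375
Step 3: ln(1.250375) = 0.223444
Step 4: correction = 0.02671234 * 0.223444 = 0.006 V
E = 1.139 + 0.006 = 1.145 V

1.145 V


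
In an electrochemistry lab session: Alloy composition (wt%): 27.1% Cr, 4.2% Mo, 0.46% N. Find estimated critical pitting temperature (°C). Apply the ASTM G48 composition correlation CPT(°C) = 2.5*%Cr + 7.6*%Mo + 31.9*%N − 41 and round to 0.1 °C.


Apply the ASTM G48 empirical CPT estimate: CPT(°C) = 2.5*%Cr + 7.6*%Mo + 31.9*%N − 41
2.5*27.1 = 67.75; 7.6*4.2 = 31.92; 31.9*0.46 = 14.674
CPT = 67.75 + 31.92 + 14.674 − 41 = 73.344 °C
Rounded to 0.1 °C: CPT ≈ 73.3 °C

73.3 °C


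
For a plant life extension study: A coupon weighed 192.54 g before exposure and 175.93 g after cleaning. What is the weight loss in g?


Weight loss = initial − final
WL = 192.54 − 175.93 = 16.61 g

16.61 g


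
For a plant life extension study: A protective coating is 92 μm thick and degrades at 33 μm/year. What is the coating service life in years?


Service life = thickness / degradation rate
Life = 92 / 33 = 2.8 years

2.8 years


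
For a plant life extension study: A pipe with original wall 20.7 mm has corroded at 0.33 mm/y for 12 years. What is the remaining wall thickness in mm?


Remaining wall = original − CR × time
t = 20.7 − 0.33*12 = 20.7 − 3.96 = 16.74 mm

16.74 mm


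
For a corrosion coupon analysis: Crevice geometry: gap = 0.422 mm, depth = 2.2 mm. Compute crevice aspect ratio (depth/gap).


Aspect ratio = depth / gap
Ratio = 2.2 / 0.422 = 5.2

5.2


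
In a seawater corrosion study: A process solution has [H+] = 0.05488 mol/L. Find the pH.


pH = −log10[H+]
pH = −log10(0.05488) = 1.26

1.26


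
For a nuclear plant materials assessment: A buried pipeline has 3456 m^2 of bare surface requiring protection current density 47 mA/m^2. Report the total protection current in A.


I = area * current density, then convert mA → A (÷1000)
I = 3456 * 47 / 1000 = 162.43 A

162.43 A


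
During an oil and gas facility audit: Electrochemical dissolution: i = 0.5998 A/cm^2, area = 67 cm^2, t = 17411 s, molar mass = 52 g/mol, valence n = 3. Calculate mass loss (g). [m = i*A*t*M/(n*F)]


Apply Faraday's law: m = i*A*t*M / (n*F)
Total charge passed Q = i*A*t = 0.5998*67*17411 = 699688.8926 C
m = Q*M/(n*F) = 699688.8926*52/(3*96485) = 125.69768 g

125.69768 g


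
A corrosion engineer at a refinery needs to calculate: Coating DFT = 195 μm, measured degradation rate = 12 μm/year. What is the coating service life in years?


Service life = thickness / degradation rate
Life = 195 / 12 = 16.3 years

16.3 years


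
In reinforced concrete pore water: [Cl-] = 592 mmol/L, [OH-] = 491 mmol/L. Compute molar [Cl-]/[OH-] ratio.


Threshold parameter = [Cl-] / [OH-] (molar basis; both in mmol/L, so units cancel)
Ratio = 592 / 491 = 1.21

1.21


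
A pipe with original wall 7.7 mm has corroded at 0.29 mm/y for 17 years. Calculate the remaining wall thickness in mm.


Remaining wall = original − CR × time
t = 7.7 − 0.29*17 = 7.7 − 4.93 = 2.77 mm

2.77 mm


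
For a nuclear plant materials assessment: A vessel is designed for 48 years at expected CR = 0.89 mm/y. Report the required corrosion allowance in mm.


Corrosion allowance = CR × design life
CA = 0.89 * 48 = 42.72 mm

42.72 mm


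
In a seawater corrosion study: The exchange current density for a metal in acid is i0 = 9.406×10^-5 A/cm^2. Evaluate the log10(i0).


i0 = 9.406×10^-5 A/cm^2
log10(i0) = -4.027

-4.027


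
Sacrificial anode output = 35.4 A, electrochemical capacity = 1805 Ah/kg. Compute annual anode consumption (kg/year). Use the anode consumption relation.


Annual consumption = current * hours per year / capacity
Rate = 35.4 * 8760 / 1805 = 171.8 kg/year

171.8 kg/year


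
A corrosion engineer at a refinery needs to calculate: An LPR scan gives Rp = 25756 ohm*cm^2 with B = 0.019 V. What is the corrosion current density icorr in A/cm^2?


Apply the Stern-Geary relation: icorr = B / Rp
icorr = 0.019 / 25756 = 7.377×10^-7 A/cm^2

7.377×10^-7 A/cm^2


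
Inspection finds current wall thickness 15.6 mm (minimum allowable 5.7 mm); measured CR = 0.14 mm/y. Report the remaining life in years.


Apply the remaining-life relation: RL = (t_current − t_min) / CR
RL = (15.6 − 5.7) / 0.14 = 9.9 / 0.14 = 70.7 years

70.7 years


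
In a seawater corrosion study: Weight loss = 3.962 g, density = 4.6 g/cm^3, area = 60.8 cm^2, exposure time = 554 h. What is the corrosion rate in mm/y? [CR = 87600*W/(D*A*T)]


Apply the mm/y weight-loss relation: CR = 87600 * W / (D * A * T)
Numerator: 87600 * 3.962 = 347071.2
Denominator: 4.6 * 60.8 * 554 = 154942.72
CR = 347071.2 / 154942.72 = 2.24 mm/y

2.24 mm/y


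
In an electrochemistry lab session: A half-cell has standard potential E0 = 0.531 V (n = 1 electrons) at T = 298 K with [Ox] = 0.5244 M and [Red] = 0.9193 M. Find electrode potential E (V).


Apply the Nernst equation: E = E0 + (RT/nF)*ln([Ox]/[Red])
Step 1: RT/nF = 8.314*298/(1*96485) = 0.02567831 V
Step 2: [Ox]/[Red] = 0.5244/0.9193 = 0.570434
Step 3: ln(0.570434) = -0.561358
Step 4: correction = 0.02567831 * -0.561358 = -0.014 V
E = 0.531 + -0.014 = 0.517 V

0.517 V


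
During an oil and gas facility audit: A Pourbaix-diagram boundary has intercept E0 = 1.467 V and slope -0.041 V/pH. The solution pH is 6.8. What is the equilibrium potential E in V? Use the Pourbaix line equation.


Apply the Pourbaix line equation: E = E0 + slope*pH
E = 1.467 + (-0.041)*6.8 = 1.467 + (-0.2788) = 1.1882 V
Rounded to 4 decimal places: E = 1.1882 V

1.1882 V


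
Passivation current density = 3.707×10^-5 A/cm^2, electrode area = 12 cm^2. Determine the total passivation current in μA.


I = i_pass * A, then convert A → μA (×10^6)
I = 3.707×10^-5 * 12 * 10^6 = 444.84 μA

444.84 μA


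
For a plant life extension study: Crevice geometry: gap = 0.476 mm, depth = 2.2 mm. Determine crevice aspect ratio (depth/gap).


Aspect ratio = depth / gap
Ratio = 2.2 / 0.476 = 4.6

4.6


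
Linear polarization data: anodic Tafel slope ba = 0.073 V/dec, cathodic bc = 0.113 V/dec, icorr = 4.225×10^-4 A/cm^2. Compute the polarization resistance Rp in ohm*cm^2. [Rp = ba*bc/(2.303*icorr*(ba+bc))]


Apply the Stern-Geary equation: Rp = ba*bc / (2.303*icorr*(ba+bc))
ba*bc = 0.073*0.113 = 0.008249
ba+bc = 0.186; 2.303*icorr*(ba+bc) = 2.303*4.225×10^-4*0.186 = 1.8098125×10^-4
Rp = 0.008249 / 1.8098125×10^-4 = 45.6 ohm*cm^2

45.6 ohm*cm^2


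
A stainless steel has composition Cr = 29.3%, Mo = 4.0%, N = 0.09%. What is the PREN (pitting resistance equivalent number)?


Apply the PREN formula: PREN = Cr + 3.3*Mo + 16*N
PREN = 29.3 + 3.3*4.0 + 16*0.09
PREN = 29.3 + 13.2 + 1.44 = 43.94

43.94


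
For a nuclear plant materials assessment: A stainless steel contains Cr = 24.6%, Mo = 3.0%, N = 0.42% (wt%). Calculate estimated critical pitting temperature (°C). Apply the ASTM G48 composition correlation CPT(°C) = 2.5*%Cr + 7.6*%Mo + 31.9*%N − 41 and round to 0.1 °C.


Apply the ASTM G48 empirical CPT estimate: CPT(°C) = 2.5*%Cr + 7.6*%Mo + 31.9*%N − 41
2.5*24.6 = 61.5; 7.6*3.0 = 22.8; 31.9*0.42 = 13.398
CPT = 61.5 + 22.8 + 13.398 − 41 = 56.698 °C
Rounded to 0.1 °C: CPT ≈ 56.7 °C

56.7 °C


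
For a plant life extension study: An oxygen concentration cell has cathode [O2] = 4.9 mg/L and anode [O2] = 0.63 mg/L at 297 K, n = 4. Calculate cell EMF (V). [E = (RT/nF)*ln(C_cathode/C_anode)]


Apply the Nernst concentration-cell relation: E = (RT/nF)*ln(C_cathode/C_anode)
RT/nF = 8.314*297/(4*96485) = 0.00639804 V
ln(4.9/0.63) = 2.05127
E = 0.00639804 * 2.05127 = 0.01312 V

0.01312 V


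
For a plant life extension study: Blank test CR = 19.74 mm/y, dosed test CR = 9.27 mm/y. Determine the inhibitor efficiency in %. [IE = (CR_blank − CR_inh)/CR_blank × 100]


Apply the inhibitor-efficiency definition: IE = (CR_blank − CR_inh)/CR_blank × 100
IE = (19.74 − 9.27) / 19.74 × 100
IE = 10.47 / 19.74 × 100 = 53.0 %

53.0 %


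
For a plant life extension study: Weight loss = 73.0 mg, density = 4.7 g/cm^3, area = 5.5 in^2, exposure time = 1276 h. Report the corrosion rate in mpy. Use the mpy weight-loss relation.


Apply the mpy weight-loss relation: CR = 534 * W / (D * A * T)
Numerator: 534 * 73.0 = 38982.0
Denominator: 4.7 * 5.5 * 1276 = 32984.6
CR = 38982.0 / 32984.6 = 1.182 mpy

1.182 mpy


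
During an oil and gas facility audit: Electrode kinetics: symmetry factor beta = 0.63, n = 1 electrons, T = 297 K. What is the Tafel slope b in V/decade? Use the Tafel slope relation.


Apply the Tafel slope relation: b = 2.303*R*T/(beta*n*F)
Numerator: 2.303 * 8.314 * 297 = 5686.7
Denominator: 0.63 * 1 * 96485 = 60785.55
b = 5686.7 / 60785.55 = 0.0936 V/decade

0.0936 V/decade


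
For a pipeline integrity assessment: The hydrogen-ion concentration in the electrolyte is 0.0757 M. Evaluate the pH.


pH = −log10[H+]
pH = −log10(0.0757) = 1.12

1.12


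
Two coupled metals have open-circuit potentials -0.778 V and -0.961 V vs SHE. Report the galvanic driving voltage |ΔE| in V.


Driving voltage is the absolute potential difference.
|ΔE| = |-0.778 − (-0.961)| = 0.183 V

0.183 V


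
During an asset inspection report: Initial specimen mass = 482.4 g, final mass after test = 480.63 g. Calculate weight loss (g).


Weight loss = initial − final
WL = 482.4 − 480.63 = 1.77 g

1.77 g


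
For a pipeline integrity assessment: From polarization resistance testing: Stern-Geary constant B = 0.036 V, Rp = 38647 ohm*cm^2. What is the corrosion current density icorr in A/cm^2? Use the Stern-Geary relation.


Apply the Stern-Geary relation: icorr = B / Rp
icorr = 0.036 / 38647 = 9.315×10^-7 A/cm^2

9.315×10^-7 A/cm^2


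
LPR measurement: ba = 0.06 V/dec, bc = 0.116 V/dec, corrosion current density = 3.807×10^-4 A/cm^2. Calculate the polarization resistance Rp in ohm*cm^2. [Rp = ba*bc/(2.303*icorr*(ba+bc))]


Apply the Stern-Geary equation: Rp = ba*bc / (2.303*icorr*(ba+bc))
ba*bc = 0.06*0.116 = 0.00696
ba+bc = 0.176; 2.303*icorr*(ba+bc) = 2.303*3.807×10^-4*0.176 = 1.5430837×10^-4
Rp = 0.00696 / 1.5430837×10^-4 = 45.1 ohm*cm^2

45.1 ohm*cm^2


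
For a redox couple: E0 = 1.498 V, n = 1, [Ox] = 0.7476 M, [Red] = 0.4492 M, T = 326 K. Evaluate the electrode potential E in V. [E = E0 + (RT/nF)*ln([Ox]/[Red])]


Apply the Nernst equation: E = E0 + (RT/nF)*ln([Ox]/[Red])
Step 1: RT/nF = 8.314*326/(1*96485) = 0.02809104 V
Step 2: [Ox]/[Red] = 0.7476/0.4492 = 1.664292
Step 3: ln(1.664292) = 0.5094
Step 4: correction = 0.02809104 * 0.5094 = 0.014 V
E = 1.498 + 0.014 = 1.512 V

1.512 V


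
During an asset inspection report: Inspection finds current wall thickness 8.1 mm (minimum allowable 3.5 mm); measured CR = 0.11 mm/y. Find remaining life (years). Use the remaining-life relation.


Apply the remaining-life relation: RL = (t_current − t_min) / CR
RL = (8.1 − 3.5) / 0.11 = 4.6 / 0.11 = 41.8 years

41.8 years


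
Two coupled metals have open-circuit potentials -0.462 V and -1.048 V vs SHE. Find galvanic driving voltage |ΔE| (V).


Driving voltage is the absolute potential difference.
|ΔE| = |-0.462 − (-1.048)| = 0.586 V

0.586 V


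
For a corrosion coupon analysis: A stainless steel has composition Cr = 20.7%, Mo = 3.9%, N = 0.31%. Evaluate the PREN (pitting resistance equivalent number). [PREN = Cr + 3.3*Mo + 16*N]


Apply the PREN formula: PREN = Cr + 3.3*Mo + 16*N
PREN = 20.7 + 3.3*3.9 + 16*0.31
PREN = 20.7 + 12.87 + 4.96 = 38.53

38.53


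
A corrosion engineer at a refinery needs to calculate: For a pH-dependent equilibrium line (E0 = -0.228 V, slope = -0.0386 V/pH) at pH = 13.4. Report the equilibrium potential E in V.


Apply the Pourbaix line equation: E = E0 + slope*pH
E = -0.228 + (-0.0386)*13.4 = -0.228 + (-0.51724) = -0.74524 V
Rounded to 3 decimal places: E = -0.745 V

-0.745 V


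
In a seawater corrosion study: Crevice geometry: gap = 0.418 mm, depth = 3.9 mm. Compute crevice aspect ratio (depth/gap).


Aspect ratio = depth / gap
Ratio = 3.9 / 0.418 = 9.3

9.3


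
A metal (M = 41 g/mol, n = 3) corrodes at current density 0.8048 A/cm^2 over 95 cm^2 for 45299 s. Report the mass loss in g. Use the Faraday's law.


Apply Faraday's law: m = i*A*t*M / (n*F)
Total charge passed Q = i*A*t = 0.8048*95*45299 = 3463380.344 C
m = Q*M/(n*F) = 3463380.344*41/(3*96485) = 490.57226 g

490.57226 g


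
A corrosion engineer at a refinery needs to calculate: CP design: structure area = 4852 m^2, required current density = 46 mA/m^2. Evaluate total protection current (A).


I = area * current density, then convert mA → A (÷1000)
I = 4852 * 46 / 1000 = 223.19 A

223.19 A


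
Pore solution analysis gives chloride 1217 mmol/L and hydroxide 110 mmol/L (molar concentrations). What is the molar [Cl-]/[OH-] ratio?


Threshold parameter = [Cl-] / [OH-] (molar basis; both in mmol/L, so units cancel)
Ratio = 1217 / 110 = 11.06

11.06


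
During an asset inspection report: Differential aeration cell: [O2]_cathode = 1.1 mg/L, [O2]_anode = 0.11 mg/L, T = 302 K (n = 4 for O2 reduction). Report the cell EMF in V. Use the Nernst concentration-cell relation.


Apply the Nernst concentration-cell relation: E = (RT/nF)*ln(C_cathode/C_anode)
RT/nF = 8.314*302/(4*96485) = 0.00650575 V
ln(1.1/0.11) = 2.30259
E = 0.00650575 * 2.30259 = 0.01498 V

0.01498 V


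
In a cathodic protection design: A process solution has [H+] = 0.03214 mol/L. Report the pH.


pH = −log10[H+]
pH = −log10(0.03214) = 1.49

1.49


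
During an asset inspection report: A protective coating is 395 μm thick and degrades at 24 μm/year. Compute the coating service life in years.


Service life = thickness / degradation rate
Life = 395 / 24 = 16.5 years

16.5 years


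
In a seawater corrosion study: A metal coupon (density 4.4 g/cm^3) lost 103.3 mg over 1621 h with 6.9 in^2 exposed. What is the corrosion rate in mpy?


Apply the mpy weight-loss relation: CR = 534 * W / (D * A * T)
Numerator: 534 * 103.3 = 55162.2
Denominator: 4.4 * 6.9 * 1621 = 49213.56
CR = 55162.2 / 49213.56 = 1.121 mpy

1.121 mpy


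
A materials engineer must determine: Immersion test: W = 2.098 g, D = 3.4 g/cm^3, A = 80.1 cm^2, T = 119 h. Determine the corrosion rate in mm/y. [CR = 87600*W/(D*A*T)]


Apply the mm/y weight-loss relation: CR = 87600 * W / (D * A * T)
Numerator: 87600 * 2.098 = 183784.8
Denominator: 3.4 * 80.1 * 119 = 32408.46
CR = 183784.8 / 32408.46 = 5.67089 mm/y

5.67089 mm/y


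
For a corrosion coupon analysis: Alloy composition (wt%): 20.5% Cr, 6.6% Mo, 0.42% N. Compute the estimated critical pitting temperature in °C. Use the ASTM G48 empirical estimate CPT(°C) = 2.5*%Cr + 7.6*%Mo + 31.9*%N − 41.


Apply the ASTM G48 empirical CPT estimate: CPT(°C) = 2.5*%Cr + 7.6*%Mo + 31.9*%N − 41
2.5*20.5 = 51.25; 7.6*6.6 = 50.16; 31.9*0.42 = 13.398
CPT = 51.25 + 50.16 + 13.398 − 41 = 73.808 °C
Rounded to 0.1 °C: CPT ≈ 73.8 °C

73.8 °C


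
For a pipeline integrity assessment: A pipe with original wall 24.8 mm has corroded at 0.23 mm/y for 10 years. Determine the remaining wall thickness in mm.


Remaining wall = original − CR × time
t = 24.8 − 0.23*10 = 24.8 − 2.3 = 22.5 mm

22.5 mm


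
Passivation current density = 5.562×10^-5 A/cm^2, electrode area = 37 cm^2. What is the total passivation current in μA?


I = i_pass * A, then convert A → μA (×10^6)
I = 5.562×10^-5 * 37 * 10^6 = 2057.94 μA

2057.94 μA


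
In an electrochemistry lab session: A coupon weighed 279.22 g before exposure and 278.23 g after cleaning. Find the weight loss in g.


Weight loss = initial − final
WL = 279.22 − 278.23 = 0.99 g

0.99 g
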